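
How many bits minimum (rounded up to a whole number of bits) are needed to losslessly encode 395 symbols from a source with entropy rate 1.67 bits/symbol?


Minimum bits >= n * H = 395 * 1.67 = 659.65, rounded up to a whole number of bits = 660

660 bits


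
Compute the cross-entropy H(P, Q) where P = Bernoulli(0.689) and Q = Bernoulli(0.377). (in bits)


H(P,Q) = -p*log2(q) - (1-p)*log2(1-q). -0.689*log2(0.377) = 0.969674; -0.311*log2(0.623) = 0.212318. H(P,Q) = 0.969674 + 0.212318 = 1.182

1.182 bits


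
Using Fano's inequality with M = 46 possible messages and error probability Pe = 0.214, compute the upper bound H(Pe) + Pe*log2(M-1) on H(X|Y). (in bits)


H(Pe) = -Pe*log2(Pe) - (1-Pe)*log2(1-Pe) = -0.214*log2(0.214) - 0.786*log2(0.786) = 0.476004 + 0.273055 = 0.7491. Pe*log2(M-1) = 0.214*log2(45) = 1.175257. Bound = H(Pe) + Pe*log2(M-1) = 0.476004 + 0.273055 + 1.175257 = 1.9243

1.9243 bits


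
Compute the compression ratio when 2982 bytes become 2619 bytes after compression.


Ratio = original / compressed = 2982 / 2619 = 1.1386

1.1386


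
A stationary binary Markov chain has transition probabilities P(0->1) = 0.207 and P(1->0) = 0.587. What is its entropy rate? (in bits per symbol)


Stationary distribution: pi_0 = p10/(p01+p10) = 0.7393, pi_1 = 0.2607. Entropy rate H' = pi_0*H(p01) + pi_1*H(p10) = 0.7393*0.7357 + 0.2607*0.978 = 0.7989

0.7989 bits/symbol


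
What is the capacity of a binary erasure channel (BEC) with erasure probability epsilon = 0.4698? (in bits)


C = 1 - epsilon = 1 - 0.4698 = 0.5302

0.5302 bits


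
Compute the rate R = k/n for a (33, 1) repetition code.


Rate = k/n = 1/33

1/33


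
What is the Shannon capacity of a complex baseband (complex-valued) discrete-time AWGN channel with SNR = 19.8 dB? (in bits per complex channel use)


SNR_linear = 10^(19.8/10) = 95.4993; C = log2(1 + SNR_linear) = log2(1 + 95.4993) = 6.5924

6.5924 bits/channel use


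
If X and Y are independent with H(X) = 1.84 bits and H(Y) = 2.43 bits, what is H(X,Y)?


For independent variables, H(X,Y) = H(X) + H(Y) = 1.84 + 2.43 = 4.27

4.27 bits


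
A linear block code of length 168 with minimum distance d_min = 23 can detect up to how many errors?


Detection capability = d_min - 1 = 23 - 1 = 22

22 errors


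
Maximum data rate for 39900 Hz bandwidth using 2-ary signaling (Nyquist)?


Rate = 2 * B * log2(M) = 2 * 39900 * 1.0 = 79800.0

79800.0 bps


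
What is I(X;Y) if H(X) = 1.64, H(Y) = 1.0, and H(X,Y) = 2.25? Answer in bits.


I(X;Y) = H(X) + H(Y) - H(X,Y) = 1.64 + 1.0 - 2.25 = 0.39

0.39 bits


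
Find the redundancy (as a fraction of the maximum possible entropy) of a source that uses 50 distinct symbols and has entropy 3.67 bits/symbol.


H_max = log2(K) = log2(50) = 5.6439 bits/symbol. Redundancy = 1 - H/H_max = 1 - 3.67/5.6439 = 1 - 0.6503 = 0.3497

0.3497


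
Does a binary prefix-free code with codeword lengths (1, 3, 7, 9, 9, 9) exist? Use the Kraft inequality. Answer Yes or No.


Kraft sum = sum(2^(-l_i)) = 0.6387, need <= 1. Result: satisfied (a binary prefix-free code with these lengths exists)

Yes


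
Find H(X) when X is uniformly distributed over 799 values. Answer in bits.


H = log2(n) = log2(799) = 9.6421

9.6421 bits


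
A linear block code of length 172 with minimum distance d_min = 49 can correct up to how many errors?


Correction capability = floor((d-1)/2) = floor((49-1)/2) = 24

24 errors


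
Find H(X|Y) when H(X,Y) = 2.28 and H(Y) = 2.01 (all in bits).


H(X|Y) = H(X,Y) - H(Y) = 2.28 - 2.01 = 0.27

0.27 bits


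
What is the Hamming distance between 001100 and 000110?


Count differing positions: . . ^ . ^ . = 2 differences

2


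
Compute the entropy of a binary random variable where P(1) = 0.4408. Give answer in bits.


H = -p*log2(p) - (1-p)*log2(1-p). -0.4408*log2(0.4408) = 0.520939; -0.5592*log2(0.5592) = 0.468925. H = 0.520939 + 0.468925 = 0.9899

0.9899 bits


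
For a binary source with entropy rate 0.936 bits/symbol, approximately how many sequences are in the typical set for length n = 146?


log2|A_typical| = nH = 146 * 0.936 = 136.656, so |A_typical| ~ 2^136.656 = 1.373e+41

1.373e+41


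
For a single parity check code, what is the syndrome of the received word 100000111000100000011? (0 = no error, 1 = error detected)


Syndrome = XOR of all bits = 1 XOR 0 XOR 0 XOR 0 XOR 0 XOR 0 XOR 1 XOR 1 XOR 1 XOR 0 XOR 0 XOR 0 XOR 1 XOR 0 XOR 0 XOR 0 XOR 0 XOR 0 XOR 0 XOR 1 XOR 1 = 1

1


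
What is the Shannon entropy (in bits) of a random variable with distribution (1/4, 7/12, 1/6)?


H = -sum(p_i * log2(p_i)). Terms: -(1/4)*log2(1/4) = 0.500000; -(7/12)*log2(7/12) = 0.453604; -(1/6)*log2(1/6) = 0.430827. H = 0.500000 + 0.453604 + 0.430827 = 1.3844

1.3844 bits


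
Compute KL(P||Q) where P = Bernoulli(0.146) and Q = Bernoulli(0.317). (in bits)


KL = p*log2(p/q) + (1-p)*log2((1-p)/(1-q)) = 0.146*log2(0.146/0.317) + 0.854*log2(0.854/0.683) = 0.112

0.112 bits


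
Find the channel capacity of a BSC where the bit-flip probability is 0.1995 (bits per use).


H(p) = -p*log2(p) - (1-p)*log2(1-p) = -0.1995*log2(0.1995) - 0.8005*log2(0.8005) = 0.463945 + 0.256982 = 0.7209. C = 1 - H(p) = 1 - 0.7209 = 0.2791

0.2791 bits


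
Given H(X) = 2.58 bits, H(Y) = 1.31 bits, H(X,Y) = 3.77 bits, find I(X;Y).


I(X;Y) = H(X) + H(Y) - H(X,Y) = 2.58 + 1.31 - 3.77 = 0.12

0.12 bits


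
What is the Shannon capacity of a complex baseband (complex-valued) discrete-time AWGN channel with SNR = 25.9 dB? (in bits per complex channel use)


SNR_linear = 10^(25.9/10) = 389.0451; C = log2(1 + SNR_linear) = log2(1 + 389.0451) = 8.6075

8.6075 bits/channel use


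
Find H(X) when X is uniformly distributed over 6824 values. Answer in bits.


H = log2(n) = log2(6824) = 12.7364

12.7364 bits


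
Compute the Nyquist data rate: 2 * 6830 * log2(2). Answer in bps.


Rate = 2 * B * log2(M) = 2 * 6830 * 1.0 = 13660.0

13660.0 bps


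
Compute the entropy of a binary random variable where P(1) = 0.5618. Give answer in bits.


H = -p*log2(p) - (1-p)*log2(1-p). -0.5618*log2(0.5618) = 0.467345; -0.4382*log2(0.4382) = 0.521606. H = 0.467345 + 0.521606 = 0.989

0.989 bits


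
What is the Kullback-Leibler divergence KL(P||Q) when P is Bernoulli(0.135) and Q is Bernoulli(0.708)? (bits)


KL = p*log2(p/q) + (1-p)*log2((1-p)/(1-q)) = 0.135*log2(0.135/0.708) + 0.865*log2(0.865/0.292) = 1.0325

1.0325 bits


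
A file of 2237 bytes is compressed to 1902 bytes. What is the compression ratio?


Ratio = original / compressed = 2237 / 1902 = 1.1761

1.1761


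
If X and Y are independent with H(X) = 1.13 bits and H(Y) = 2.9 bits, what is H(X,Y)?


For independent variables, H(X,Y) = H(X) + H(Y) = 1.13 + 2.9 = 4.03

4.03 bits


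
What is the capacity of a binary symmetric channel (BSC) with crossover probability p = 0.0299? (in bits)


H(p) = -p*log2(p) - (1-p)*log2(1-p) = -0.0299*log2(0.0299) - 0.9701*log2(0.9701) = 0.151405 + 0.042485 = 0.1939. C = 1 - H(p) = 1 - 0.1939 = 0.8061

0.8061 bits


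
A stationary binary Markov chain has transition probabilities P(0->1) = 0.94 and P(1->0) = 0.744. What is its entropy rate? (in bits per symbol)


Stationary distribution: pi_0 = p10/(p01+p10) = 0.4418, pi_1 = 0.5582. Entropy rate H' = pi_0*H(p01) + pi_1*H(p10) = 0.4418*0.3274 + 0.5582*0.8207 = 0.6027

0.6027 bits/symbol


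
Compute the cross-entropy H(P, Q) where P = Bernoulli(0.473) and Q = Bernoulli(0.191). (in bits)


H(P,Q) = -p*log2(q) - (1-p)*log2(1-q). -0.473*log2(0.191) = 1.129692; -0.527*log2(0.809) = 0.161150. H(P,Q) = 1.129692 + 0.161150 = 1.2908

1.2908 bits


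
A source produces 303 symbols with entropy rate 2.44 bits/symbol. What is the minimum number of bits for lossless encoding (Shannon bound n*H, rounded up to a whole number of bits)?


Minimum bits >= n * H = 303 * 2.44 = 739.32, rounded up to a whole number of bits = 740

740 bits


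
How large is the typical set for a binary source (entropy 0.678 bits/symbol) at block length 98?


log2|A_typical| = nH = 98 * 0.678 = 66.444, so |A_typical| ~ 2^66.444 = 1.004e+20

1.004e+20


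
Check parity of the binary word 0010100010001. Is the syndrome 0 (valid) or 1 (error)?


Syndrome = XOR of all bits = 0 XOR 0 XOR 1 XOR 0 XOR 1 XOR 0 XOR 0 XOR 0 XOR 1 XOR 0 XOR 0 XOR 0 XOR 1 = 0

0


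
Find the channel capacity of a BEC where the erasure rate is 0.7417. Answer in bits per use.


C = 1 - epsilon = 1 - 0.7417 = 0.2583

0.2583 bits


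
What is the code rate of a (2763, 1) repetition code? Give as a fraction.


Rate = k/n = 1/2763

1/2763


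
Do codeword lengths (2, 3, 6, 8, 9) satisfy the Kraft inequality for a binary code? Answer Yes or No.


Kraft sum = sum(2^(-l_i)) = 0.3965, need <= 1. Result: satisfied (a binary prefix-free code with these lengths exists)

Yes


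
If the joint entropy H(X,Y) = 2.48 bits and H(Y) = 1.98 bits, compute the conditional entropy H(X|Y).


H(X|Y) = H(X,Y) - H(Y) = 2.48 - 1.98 = 0.5

0.5 bits


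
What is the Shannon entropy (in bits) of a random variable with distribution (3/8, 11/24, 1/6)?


H = -sum(p_i * log2(p_i)). Terms: -(3/8)*log2(3/8) = 0.530639; -(11/24)*log2(11/24) = 0.515868; -(1/6)*log2(1/6) = 0.430827. H = 0.530639 + 0.515868 + 0.430827 = 1.4773

1.4773 bits


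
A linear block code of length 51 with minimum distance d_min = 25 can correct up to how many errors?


Correction capability = floor((d-1)/2) = floor((25-1)/2) = 12

12 errors


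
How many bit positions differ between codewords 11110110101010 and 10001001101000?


Count differing positions: . ^ ^ ^ ^ ^ ^ ^ . . . . ^ . = 8 differences

8


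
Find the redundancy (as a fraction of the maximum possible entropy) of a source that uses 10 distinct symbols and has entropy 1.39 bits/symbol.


H_max = log2(K) = log2(10) = 3.3219 bits/symbol. Redundancy = 1 - H/H_max = 1 - 1.39/3.3219 = 1 - 0.4184 = 0.5816

0.5816


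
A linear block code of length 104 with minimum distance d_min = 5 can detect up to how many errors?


Detection capability = d_min - 1 = 5 - 1 = 4

4 errors


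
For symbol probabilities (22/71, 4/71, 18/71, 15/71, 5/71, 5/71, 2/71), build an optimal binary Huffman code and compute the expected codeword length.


Huffman construction (repeatedly merge the two least-probable nodes; each merge adds 1 bit to every symbol beneath it): 2/71 + 4/71 = 6/71; 5/71 + 5/71 = 10/71; 6/71 + 10/71 = 16/71; 15/71 + 16/71 = 31/71; 18/71 + 22/71 = 40/71; 31/71 + 40/71 = 1. Resulting codeword lengths (in the order the probabilities were given): (2, 4, 2, 2, 4, 4, 4). L_avg = sum(p_i * l_i) = 22/71*2 + 4/71*4 + 18/71*2 + 15/71*2 + 5/71*4 + 5/71*4 + 2/71*4 = 174/71 = 2.4507

2.4507 bits


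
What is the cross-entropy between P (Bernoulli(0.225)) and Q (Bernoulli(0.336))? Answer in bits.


H(P,Q) = -p*log2(q) - (1-p)*log2(1-q). -0.225*log2(0.336) = 0.354030; -0.775*log2(0.664) = 0.457827. H(P,Q) = 0.354030 + 0.457827 = 0.8119

0.8119 bits


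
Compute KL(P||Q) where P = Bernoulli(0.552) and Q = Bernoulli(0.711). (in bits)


KL = p*log2(p/q) + (1-p)*log2((1-p)/(1-q)) = 0.552*log2(0.552/0.711) + 0.448*log2(0.448/0.289) = 0.0817

0.0817 bits


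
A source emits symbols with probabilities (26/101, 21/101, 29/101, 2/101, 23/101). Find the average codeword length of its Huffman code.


Huffman construction (repeatedly merge the two least-probable nodes; each merge adds 1 bit to every symbol beneath it): 2/101 + 21/101 = 23/101; 23/101 + 23/101 = 46/101; 26/101 + 29/101 = 55/101; 46/101 + 55/101 = 1. Resulting codeword lengths (in the order the probabilities were given): (2, 3, 2, 3, 2). L_avg = sum(p_i * l_i) = 26/101*2 + 21/101*3 + 29/101*2 + 2/101*3 + 23/101*2 = 225/101 = 2.2277

2.2277 bits


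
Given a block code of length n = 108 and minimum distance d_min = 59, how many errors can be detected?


Detection capability = d_min - 1 = 59 - 1 = 58

58 errors


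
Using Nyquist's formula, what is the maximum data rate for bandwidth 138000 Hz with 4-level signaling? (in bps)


Rate = 2 * B * log2(M) = 2 * 138000 * 2.0 = 552000.0

552000.0 bps


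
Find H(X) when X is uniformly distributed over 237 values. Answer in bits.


H = log2(n) = log2(237) = 7.8887

7.8887 bits


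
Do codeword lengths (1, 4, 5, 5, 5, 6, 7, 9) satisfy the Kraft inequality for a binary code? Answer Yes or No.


Kraft sum = sum(2^(-l_i)) = 0.6816, need <= 1. Result: satisfied (a binary prefix-free code with these lengths exists)

Yes


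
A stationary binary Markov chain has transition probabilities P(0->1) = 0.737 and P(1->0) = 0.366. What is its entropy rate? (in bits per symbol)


Stationary distribution: pi_0 = p10/(p01+p10) = 0.3318, pi_1 = 0.6682. Entropy rate H' = pi_0*H(p01) + pi_1*H(p10) = 0.3318*0.8312 + 0.6682*0.9476 = 0.909

0.909 bits/symbol


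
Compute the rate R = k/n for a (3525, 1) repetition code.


Rate = k/n = 1/3525

1/3525


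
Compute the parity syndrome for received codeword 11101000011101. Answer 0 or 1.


Syndrome = XOR of all bits = 1 XOR 1 XOR 1 XOR 0 XOR 1 XOR 0 XOR 0 XOR 0 XOR 0 XOR 1 XOR 1 XOR 1 XOR 0 XOR 1 = 0

0


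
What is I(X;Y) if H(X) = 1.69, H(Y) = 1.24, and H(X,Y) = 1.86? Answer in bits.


I(X;Y) = H(X) + H(Y) - H(X,Y) = 1.69 + 1.24 - 1.86 = 1.07

1.07 bits


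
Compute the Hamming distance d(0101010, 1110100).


Count differing positions: ^ . ^ ^ ^ ^ . = 5 differences

5


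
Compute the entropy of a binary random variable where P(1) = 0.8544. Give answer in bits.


H = -p*log2(p) - (1-p)*log2(1-p). -0.8544*log2(0.8544) = 0.193963; -0.1456*log2(0.1456) = 0.404756. H = 0.193963 + 0.404756 = 0.5987

0.5987 bits


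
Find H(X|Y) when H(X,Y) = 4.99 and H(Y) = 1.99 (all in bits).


H(X|Y) = H(X,Y) - H(Y) = 4.99 - 1.99 = 3.0

3.0 bits


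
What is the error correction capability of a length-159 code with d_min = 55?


Correction capability = floor((d-1)/2) = floor((55-1)/2) = 27

27 errors


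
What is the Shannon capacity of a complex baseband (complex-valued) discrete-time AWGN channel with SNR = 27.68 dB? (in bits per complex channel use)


SNR_linear = 10^(27.68/10) = 586.1382; C = log2(1 + SNR_linear) = log2(1 + 586.1382) = 9.1976

9.1976 bits/channel use


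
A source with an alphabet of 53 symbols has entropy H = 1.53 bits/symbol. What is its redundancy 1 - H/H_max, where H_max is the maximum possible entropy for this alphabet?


H_max = log2(K) = log2(53) = 5.7279 bits/symbol. Redundancy = 1 - H/H_max = 1 - 1.53/5.7279 = 1 - 0.2671 = 0.7329

0.7329


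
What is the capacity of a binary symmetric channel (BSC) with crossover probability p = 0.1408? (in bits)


H(p) = -p*log2(p) - (1-p)*log2(1-p) = -0.1408*log2(0.1408) - 0.8592*log2(0.8592) = 0.398222 + 0.188108 = 0.5863. C = 1 - H(p) = 1 - 0.5863 = 0.4137

0.4137 bits


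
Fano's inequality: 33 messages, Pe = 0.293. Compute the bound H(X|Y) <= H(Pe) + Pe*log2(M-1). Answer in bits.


H(Pe) = -Pe*log2(Pe) - (1-Pe)*log2(1-Pe) = -0.293*log2(0.293) - 0.707*log2(0.707) = 0.518911 + 0.353654 = 0.8726. Pe*log2(M-1) = 0.293*log2(32) = 1.465000. Bound = H(Pe) + Pe*log2(M-1) = 0.518911 + 0.353654 + 1.465000 = 2.3376

2.3376 bits


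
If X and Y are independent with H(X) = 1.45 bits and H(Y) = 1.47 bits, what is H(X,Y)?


For independent variables, H(X,Y) = H(X) + H(Y) = 1.45 + 1.47 = 2.92

2.92 bits


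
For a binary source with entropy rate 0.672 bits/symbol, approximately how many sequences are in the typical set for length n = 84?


log2|A_typical| = nH = 84 * 0.672 = 56.448, so |A_typical| ~ 2^56.448 = 9.830e+16

9.830e+16


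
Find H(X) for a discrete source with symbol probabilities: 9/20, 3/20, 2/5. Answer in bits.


H = -sum(p_i * log2(p_i)). Terms: -(9/20)*log2(9/20) = 0.518401; -(3/20)*log2(3/20) = 0.410545; -(2/5)*log2(2/5) = 0.528771. H = 0.518401 + 0.410545 + 0.528771 = 1.4577

1.4577 bits


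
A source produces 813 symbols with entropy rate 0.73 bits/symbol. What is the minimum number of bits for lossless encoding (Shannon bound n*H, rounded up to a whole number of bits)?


Minimum bits >= n * H = 813 * 0.73 = 593.49, rounded up to a whole number of bits = 594

594 bits


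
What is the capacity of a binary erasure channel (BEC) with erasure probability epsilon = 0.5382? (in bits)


C = 1 - epsilon = 1 - 0.5382 = 0.4618

0.4618 bits


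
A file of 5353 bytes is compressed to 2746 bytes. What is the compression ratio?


Ratio = original / compressed = 5353 / 2746 = 1.9494

1.9494


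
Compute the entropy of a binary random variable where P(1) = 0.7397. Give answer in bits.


H = -p*log2(p) - (1-p)*log2(1-p). -0.7397*log2(0.7397) = 0.321760; -0.2603*log2(0.2603) = 0.505438. H = 0.321760 + 0.505438 = 0.8272

0.8272 bits


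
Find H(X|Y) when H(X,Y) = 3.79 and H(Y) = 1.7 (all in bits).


H(X|Y) = H(X,Y) - H(Y) = 3.79 - 1.7 = 2.09

2.09 bits


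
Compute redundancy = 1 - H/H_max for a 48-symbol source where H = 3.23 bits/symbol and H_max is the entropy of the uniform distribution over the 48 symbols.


H_max = log2(K) = log2(48) = 5.585 bits/symbol. Redundancy = 1 - H/H_max = 1 - 3.23/5.585 = 1 - 0.5783 = 0.4217

0.4217


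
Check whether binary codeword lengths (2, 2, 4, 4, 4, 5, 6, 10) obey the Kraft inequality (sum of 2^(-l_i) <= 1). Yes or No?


Kraft sum = sum(2^(-l_i)) = 0.7354, need <= 1. Result: satisfied (a binary prefix-free code with these lengths exists)

Yes


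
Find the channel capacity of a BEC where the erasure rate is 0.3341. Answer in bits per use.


C = 1 - epsilon = 1 - 0.3341 = 0.6659

0.6659 bits


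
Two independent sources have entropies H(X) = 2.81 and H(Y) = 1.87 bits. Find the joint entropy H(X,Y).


For independent variables, H(X,Y) = H(X) + H(Y) = 2.81 + 1.87 = 4.68

4.68 bits


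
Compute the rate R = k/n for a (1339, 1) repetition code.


Rate = k/n = 1/1339

1/1339


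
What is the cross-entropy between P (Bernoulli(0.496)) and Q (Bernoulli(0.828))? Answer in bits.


H(P,Q) = -p*log2(q) - (1-p)*log2(1-q). -0.496*log2(0.828) = 0.135059; -0.504*log2(0.172) = 1.279918. H(P,Q) = 0.135059 + 1.279918 = 1.415

1.415 bits


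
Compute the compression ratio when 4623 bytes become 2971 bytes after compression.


Ratio = original / compressed = 4623 / 2971 = 1.556

1.556


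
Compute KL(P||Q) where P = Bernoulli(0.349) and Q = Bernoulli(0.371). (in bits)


KL = p*log2(p/q) + (1-p)*log2((1-p)/(1-q)) = 0.349*log2(0.349/0.371) + 0.651*log2(0.651/0.629) = 0.0015

0.0015 bits


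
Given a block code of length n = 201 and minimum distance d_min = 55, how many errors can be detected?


Detection capability = d_min - 1 = 55 - 1 = 54

54 errors


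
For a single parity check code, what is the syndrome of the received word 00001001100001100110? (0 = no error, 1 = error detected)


Syndrome = XOR of all bits = 0 XOR 0 XOR 0 XOR 0 XOR 1 XOR 0 XOR 0 XOR 1 XOR 1 XOR 0 XOR 0 XOR 0 XOR 0 XOR 1 XOR 1 XOR 0 XOR 0 XOR 1 XOR 1 XOR 0 = 1

1


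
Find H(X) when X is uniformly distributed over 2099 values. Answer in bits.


H = log2(n) = log2(2099) = 11.0355

11.0355 bits


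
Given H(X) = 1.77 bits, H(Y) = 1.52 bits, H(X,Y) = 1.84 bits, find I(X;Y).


I(X;Y) = H(X) + H(Y) - H(X,Y) = 1.77 + 1.52 - 1.84 = 1.45

1.45 bits


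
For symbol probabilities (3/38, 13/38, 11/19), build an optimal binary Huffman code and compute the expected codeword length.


Huffman construction (repeatedly merge the two least-probable nodes; each merge adds 1 bit to every symbol beneath it): 3/38 + 13/38 = 8/19; 8/19 + 11/19 = 1. Resulting codeword lengths (in the order the probabilities were given): (2, 2, 1). L_avg = sum(p_i * l_i) = 3/38*2 + 13/38*2 + 11/19*1 = 27/19 = 1.4211

1.4211 bits


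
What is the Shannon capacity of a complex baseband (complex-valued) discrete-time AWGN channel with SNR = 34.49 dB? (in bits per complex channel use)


SNR_linear = 10^(34.49/10) = 2811.9008; C = log2(1 + SNR_linear) = log2(1 + 2811.9008) = 11.4578

11.4578 bits/channel use


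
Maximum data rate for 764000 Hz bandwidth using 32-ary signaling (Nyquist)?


Rate = 2 * B * log2(M) = 2 * 764000 * 5.0 = 7640000.0

7640000.0 bps


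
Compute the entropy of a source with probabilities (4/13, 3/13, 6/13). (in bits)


H = -sum(p_i * log2(p_i)). Terms: -(4/13)*log2(4/13) = 0.523212; -(3/13)*log2(3/13) = 0.488187; -(6/13)*log2(6/13) = 0.514836. H = 0.523212 + 0.488187 + 0.514836 = 1.5262

1.5262 bits


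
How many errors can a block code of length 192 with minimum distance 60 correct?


Correction capability = floor((d-1)/2) = floor((60-1)/2) = 29

29 errors


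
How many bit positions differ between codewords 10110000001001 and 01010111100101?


Count differing positions: ^ ^ ^ . . ^ ^ ^ ^ . ^ ^ . . = 9 differences

9


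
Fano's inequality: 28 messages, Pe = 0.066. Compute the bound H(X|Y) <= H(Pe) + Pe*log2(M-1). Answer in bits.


H(Pe) = -Pe*log2(Pe) - (1-Pe)*log2(1-Pe) = -0.066*log2(0.066) - 0.934*log2(0.934) = 0.258812 + 0.092004 = 0.3508. Pe*log2(M-1) = 0.066*log2(27) = 0.313823. Bound = H(Pe) + Pe*log2(M-1) = 0.258812 + 0.092004 + 0.313823 = 0.6646

0.6646 bits


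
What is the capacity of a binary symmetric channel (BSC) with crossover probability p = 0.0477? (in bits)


H(p) = -p*log2(p) - (1-p)*log2(1-p) = -0.0477*log2(0.0477) - 0.9523*log2(0.9523) = 0.209397 + 0.067149 = 0.2765. C = 1 - H(p) = 1 - 0.2765 = 0.7235

0.7235 bits


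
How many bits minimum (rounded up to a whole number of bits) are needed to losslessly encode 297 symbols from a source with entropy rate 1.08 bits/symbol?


Minimum bits >= n * H = 297 * 1.08 = 320.76, rounded up to a whole number of bits = 321

321 bits


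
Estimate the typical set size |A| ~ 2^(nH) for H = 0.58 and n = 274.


log2|A_typical| = nH = 274 * 0.58 = 158.92, so |A_typical| ~ 2^158.92 = 6.913e+47

6.913e+47


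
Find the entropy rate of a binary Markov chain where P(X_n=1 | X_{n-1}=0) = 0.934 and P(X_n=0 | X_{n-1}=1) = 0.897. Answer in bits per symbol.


Stationary distribution: pi_0 = p10/(p01+p10) = 0.4899, pi_1 = 0.5101. Entropy rate H' = pi_0*H(p01) + pi_1*H(p10) = 0.4899*0.3508 + 0.5101*0.4784 = 0.4159

0.4159 bits/symbol


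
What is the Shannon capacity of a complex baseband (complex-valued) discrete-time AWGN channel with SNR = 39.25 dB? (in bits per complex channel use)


SNR_linear = 10^(39.25/10) = 8413.9514; C = log2(1 + SNR_linear) = log2(1 + 8413.9514) = 13.0387

13.0387 bits/channel use


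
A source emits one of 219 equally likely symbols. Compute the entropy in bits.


H = log2(n) = log2(219) = 7.7748

7.7748 bits


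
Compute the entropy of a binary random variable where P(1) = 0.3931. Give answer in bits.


H = -p*log2(p) - (1-p)*log2(1-p). -0.3931*log2(0.3931) = 0.529518; -0.6069*log2(0.6069) = 0.437253. H = 0.529518 + 0.437253 = 0.9668

0.9668 bits


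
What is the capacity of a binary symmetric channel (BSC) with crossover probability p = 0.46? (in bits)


H(p) = -p*log2(p) - (1-p)*log2(1-p) = -0.46*log2(0.46) - 0.54*log2(0.54) = 0.515335 + 0.480043 = 0.9954. C = 1 - H(p) = 1 - 0.9954 = 0.0046

0.0046 bits


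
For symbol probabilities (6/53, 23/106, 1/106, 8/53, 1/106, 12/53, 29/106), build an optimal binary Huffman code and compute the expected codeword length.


Huffman construction (repeatedly merge the two least-probable nodes; each merge adds 1 bit to every symbol beneath it): 1/106 + 1/106 = 1/53; 1/53 + 6/53 = 7/53; 7/53 + 8/53 = 15/53; 23/106 + 12/53 = 47/106; 29/106 + 15/53 = 59/106; 47/106 + 59/106 = 1. Resulting codeword lengths (in the order the probabilities were given): (4, 2, 5, 3, 5, 2, 2). L_avg = sum(p_i * l_i) = 6/53*4 + 23/106*2 + 1/106*5 + 8/53*3 + 1/106*5 + 12/53*2 + 29/106*2 = 129/53 = 2.434

2.434 bits


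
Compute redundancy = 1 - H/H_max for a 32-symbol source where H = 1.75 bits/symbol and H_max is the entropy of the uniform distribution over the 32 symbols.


H_max = log2(K) = log2(32) = 5.0 bits/symbol. Redundancy = 1 - H/H_max = 1 - 1.75/5.0 = 1 - 0.35 = 0.65

0.65


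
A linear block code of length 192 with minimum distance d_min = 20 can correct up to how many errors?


Correction capability = floor((d-1)/2) = floor((20-1)/2) = 9

9 errors


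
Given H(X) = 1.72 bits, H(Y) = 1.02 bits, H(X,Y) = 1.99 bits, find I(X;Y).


I(X;Y) = H(X) + H(Y) - H(X,Y) = 1.72 + 1.02 - 1.99 = 0.75

0.75 bits


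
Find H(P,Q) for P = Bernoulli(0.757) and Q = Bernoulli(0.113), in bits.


H(P,Q) = -p*log2(q) - (1-p)*log2(1-q). -0.757*log2(0.113) = 2.381223; -0.243*log2(0.887) = 0.042038. H(P,Q) = 2.381223 + 0.042038 = 2.4233

2.4233 bits


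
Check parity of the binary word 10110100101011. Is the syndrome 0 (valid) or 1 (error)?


Syndrome = XOR of all bits = 1 XOR 0 XOR 1 XOR 1 XOR 0 XOR 1 XOR 0 XOR 0 XOR 1 XOR 0 XOR 1 XOR 0 XOR 1 XOR 1 = 0

0


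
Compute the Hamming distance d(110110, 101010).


Count differing positions: . ^ ^ ^ . . = 3 differences

3


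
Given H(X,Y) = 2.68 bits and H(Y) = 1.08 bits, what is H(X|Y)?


H(X|Y) = H(X,Y) - H(Y) = 2.68 - 1.08 = 1.6

1.6 bits


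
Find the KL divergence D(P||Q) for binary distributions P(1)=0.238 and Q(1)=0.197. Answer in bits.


KL = p*log2(p/q) + (1-p)*log2((1-p)/(1-q)) = 0.238*log2(0.238/0.197) + 0.762*log2(0.762/0.803) = 0.0073

0.0073 bits


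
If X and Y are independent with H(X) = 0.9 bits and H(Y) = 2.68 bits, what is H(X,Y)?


For independent variables, H(X,Y) = H(X) + H(Y) = 0.9 + 2.68 = 3.58

3.58 bits


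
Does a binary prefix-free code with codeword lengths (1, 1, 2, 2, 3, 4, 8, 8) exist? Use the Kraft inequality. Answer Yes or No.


Kraft sum = sum(2^(-l_i)) = 1.6953, need <= 1. Result: violated (a binary prefix-free code with these lengths cannot exist)

No


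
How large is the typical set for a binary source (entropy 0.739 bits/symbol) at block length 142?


log2|A_typical| = nH = 142 * 0.739 = 104.938, so |A_typical| ~ 2^104.938 = 3.886e+31

3.886e+31


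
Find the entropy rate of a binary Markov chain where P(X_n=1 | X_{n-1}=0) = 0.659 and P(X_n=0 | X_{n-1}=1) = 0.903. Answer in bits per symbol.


Stationary distribution: pi_0 = p10/(p01+p10) = 0.5781, pi_1 = 0.4219. Entropy rate H' = pi_0*H(p01) + pi_1*H(p10) = 0.5781*0.9258 + 0.4219*0.4594 = 0.729

0.729 bits/symbol


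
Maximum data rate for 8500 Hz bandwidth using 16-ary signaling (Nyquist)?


Rate = 2 * B * log2(M) = 2 * 8500 * 4.0 = 68000.0

68000.0 bps


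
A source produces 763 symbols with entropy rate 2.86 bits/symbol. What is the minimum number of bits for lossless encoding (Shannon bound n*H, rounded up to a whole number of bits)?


Minimum bits >= n * H = 763 * 2.86 = 2182.18, rounded up to a whole number of bits = 2183

2183 bits


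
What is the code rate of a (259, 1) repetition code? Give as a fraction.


Rate = k/n = 1/259

1/259


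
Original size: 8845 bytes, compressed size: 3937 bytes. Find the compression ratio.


Ratio = original / compressed = 8845 / 3937 = 2.2466

2.2466


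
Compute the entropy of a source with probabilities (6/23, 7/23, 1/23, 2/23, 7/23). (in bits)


H = -sum(p_i * log2(p_i)). Terms: -(6/23)*log2(6/23) = 0.505722; -(7/23)*log2(7/23) = 0.522324; -(1/23)*log2(1/23) = 0.196677; -(2/23)*log2(2/23) = 0.306397; -(7/23)*log2(7/23) = 0.522324. H = 0.505722 + 0.522324 + 0.196677 + 0.306397 + 0.522324 = 2.0534

2.0534 bits


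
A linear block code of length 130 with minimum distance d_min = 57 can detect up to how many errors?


Detection capability = d_min - 1 = 57 - 1 = 56

56 errors


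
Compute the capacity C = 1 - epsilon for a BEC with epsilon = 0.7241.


C = 1 - epsilon = 1 - 0.7241 = 0.2759

0.2759 bits


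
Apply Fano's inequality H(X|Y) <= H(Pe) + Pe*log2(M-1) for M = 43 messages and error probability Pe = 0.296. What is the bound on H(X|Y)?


H(Pe) = -Pe*log2(Pe) - (1-Pe)*log2(1-Pe) = -0.296*log2(0.296) - 0.704*log2(0.704) = 0.519874 + 0.356472 = 0.8763. Pe*log2(M-1) = 0.296*log2(42) = 1.596126. Bound = H(Pe) + Pe*log2(M-1) = 0.519874 + 0.356472 + 1.596126 = 2.4725

2.4725 bits


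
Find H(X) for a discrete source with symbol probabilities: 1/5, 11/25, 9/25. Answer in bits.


H = -sum(p_i * log2(p_i)). Terms: -(1/5)*log2(1/5) = 0.464386; -(11/25)*log2(11/25) = 0.521147; -(9/25)*log2(9/25) = 0.530615. H = 0.464386 + 0.521147 + 0.530615 = 1.5161

1.5161 bits


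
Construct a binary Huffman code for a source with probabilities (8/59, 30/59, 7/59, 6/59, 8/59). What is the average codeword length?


Huffman construction (repeatedly merge the two least-probable nodes; each merge adds 1 bit to every symbol beneath it): 6/59 + 7/59 = 13/59; 8/59 + 8/59 = 16/59; 13/59 + 16/59 = 29/59; 29/59 + 30/59 = 1. Resulting codeword lengths (in the order the probabilities were given): (3, 1, 3, 3, 3). L_avg = sum(p_i * l_i) = 8/59*3 + 30/59*1 + 7/59*3 + 6/59*3 + 8/59*3 = 117/59 = 1.9831

1.9831 bits


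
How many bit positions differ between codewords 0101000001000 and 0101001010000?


Count differing positions: . . . . . . ^ . ^ ^ . . . = 3 differences

3


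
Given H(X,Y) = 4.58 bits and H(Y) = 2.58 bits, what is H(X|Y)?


H(X|Y) = H(X,Y) - H(Y) = 4.58 - 2.58 = 2.0

2.0 bits


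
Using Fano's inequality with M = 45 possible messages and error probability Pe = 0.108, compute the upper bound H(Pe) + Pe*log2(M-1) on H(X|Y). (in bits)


H(Pe) = -Pe*log2(Pe) - (1-Pe)*log2(1-Pe) = -0.108*log2(0.108) - 0.892*log2(0.892) = 0.346777 + 0.147077 = 0.4939. Pe*log2(M-1) = 0.108*log2(44) = 0.589619. Bound = H(Pe) + Pe*log2(M-1) = 0.346777 + 0.147077 + 0.589619 = 1.0835

1.0835 bits


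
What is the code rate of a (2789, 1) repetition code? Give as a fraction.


Rate = k/n = 1/2789

1/2789


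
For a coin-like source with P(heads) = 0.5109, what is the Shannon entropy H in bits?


H = -p*log2(p) - (1-p)*log2(1-p). -0.5109*log2(0.5109) = 0.495004; -0.4891*log2(0.4891) = 0.504653. H = 0.495004 + 0.504653 = 0.9997

0.9997 bits


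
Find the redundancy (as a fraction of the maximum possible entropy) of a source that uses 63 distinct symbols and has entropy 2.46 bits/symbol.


H_max = log2(K) = log2(63) = 5.9773 bits/symbol. Redundancy = 1 - H/H_max = 1 - 2.46/5.9773 = 1 - 0.4116 = 0.5884

0.5884


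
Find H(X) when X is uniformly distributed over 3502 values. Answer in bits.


H = log2(n) = log2(3502) = 11.774

11.774 bits


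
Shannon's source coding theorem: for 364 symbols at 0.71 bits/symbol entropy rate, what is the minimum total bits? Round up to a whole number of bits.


Minimum bits >= n * H = 364 * 0.71 = 258.44, rounded up to a whole number of bits = 259

259 bits


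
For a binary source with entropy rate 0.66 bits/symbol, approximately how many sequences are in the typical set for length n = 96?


log2|A_typical| = nH = 96 * 0.66 = 63.36, so |A_typical| ~ 2^63.36 = 1.184e+19

1.184e+19


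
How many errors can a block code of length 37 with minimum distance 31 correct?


Correction capability = floor((d-1)/2) = floor((31-1)/2) = 15

15 errors


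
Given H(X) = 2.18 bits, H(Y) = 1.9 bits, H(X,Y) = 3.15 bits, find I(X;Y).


I(X;Y) = H(X) + H(Y) - H(X,Y) = 2.18 + 1.9 - 3.15 = 0.93

0.93 bits


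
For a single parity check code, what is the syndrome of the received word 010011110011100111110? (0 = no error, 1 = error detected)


Syndrome = XOR of all bits = 0 XOR 1 XOR 0 XOR 0 XOR 1 XOR 1 XOR 1 XOR 1 XOR 0 XOR 0 XOR 1 XOR 1 XOR 1 XOR 0 XOR 0 XOR 1 XOR 1 XOR 1 XOR 1 XOR 1 XOR 0 = 1

1


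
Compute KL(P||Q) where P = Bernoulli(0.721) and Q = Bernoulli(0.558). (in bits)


KL = p*log2(p/q) + (1-p)*log2((1-p)/(1-q)) = 0.721*log2(0.721/0.558) + 0.279*log2(0.279/0.442) = 0.0814

0.0814 bits


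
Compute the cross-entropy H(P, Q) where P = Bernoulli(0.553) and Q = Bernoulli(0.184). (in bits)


H(P,Q) = -p*log2(q) - (1-p)*log2(1-q). -0.553*log2(0.184) = 1.350549; -0.447*log2(0.816) = 0.131131. H(P,Q) = 1.350549 + 0.131131 = 1.4817

1.4817 bits


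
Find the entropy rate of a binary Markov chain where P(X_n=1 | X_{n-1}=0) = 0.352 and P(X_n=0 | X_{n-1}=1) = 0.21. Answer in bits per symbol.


Stationary distribution: pi_0 = p10/(p01+p10) = 0.3737, pi_1 = 0.6263. Entropy rate H' = pi_0*H(p01) + pi_1*H(p10) = 0.3737*0.9358 + 0.6263*0.7415 = 0.8141

0.8141 bits/symbol


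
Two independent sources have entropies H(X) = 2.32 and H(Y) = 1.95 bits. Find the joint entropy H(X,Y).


For independent variables, H(X,Y) = H(X) + H(Y) = 2.32 + 1.95 = 4.27

4.27 bits


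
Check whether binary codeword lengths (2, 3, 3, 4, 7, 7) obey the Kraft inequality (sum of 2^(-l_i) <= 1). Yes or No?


Kraft sum = sum(2^(-l_i)) = 0.5781, need <= 1. Result: satisfied (a binary prefix-free code with these lengths exists)

Yes


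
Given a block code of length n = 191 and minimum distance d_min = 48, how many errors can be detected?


Detection capability = d_min - 1 = 48 - 1 = 47

47 errors


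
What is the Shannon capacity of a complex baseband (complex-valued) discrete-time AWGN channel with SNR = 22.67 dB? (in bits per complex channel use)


SNR_linear = 10^(22.67/10) = 184.9269; C = log2(1 + SNR_linear) = log2(1 + 184.9269) = 7.5386

7.5386 bits/channel use


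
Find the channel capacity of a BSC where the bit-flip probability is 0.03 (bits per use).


H(p) = -p*log2(p) - (1-p)*log2(1-p) = -0.03*log2(0.03) - 0.97*log2(0.97) = 0.151767 + 0.042625 = 0.1944. C = 1 - H(p) = 1 - 0.1944 = 0.8056

0.8056 bits


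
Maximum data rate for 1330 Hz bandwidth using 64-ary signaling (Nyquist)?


Rate = 2 * B * log2(M) = 2 * 1330 * 6.0 = 15960.0

15960.0 bps


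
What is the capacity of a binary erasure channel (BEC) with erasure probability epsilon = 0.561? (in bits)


C = 1 - epsilon = 1 - 0.561 = 0.439

0.439 bits


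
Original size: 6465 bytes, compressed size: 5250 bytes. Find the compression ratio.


Ratio = original / compressed = 6465 / 5250 = 1.2314

1.2314


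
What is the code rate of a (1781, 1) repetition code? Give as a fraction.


Rate = k/n = 1/1781

1/1781


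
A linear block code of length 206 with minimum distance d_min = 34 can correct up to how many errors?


Correction capability = floor((d-1)/2) = floor((34-1)/2) = 16

16 errors


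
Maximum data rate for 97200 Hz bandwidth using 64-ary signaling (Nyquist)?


Rate = 2 * B * log2(M) = 2 * 97200 * 6.0 = 1166400.0

1166400.0 bps


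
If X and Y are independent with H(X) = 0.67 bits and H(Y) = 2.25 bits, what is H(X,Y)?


For independent variables, H(X,Y) = H(X) + H(Y) = 0.67 + 2.25 = 2.92

2.92 bits


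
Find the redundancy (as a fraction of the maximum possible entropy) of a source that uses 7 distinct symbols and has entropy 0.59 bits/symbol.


H_max = log2(K) = log2(7) = 2.8074 bits/symbol. Redundancy = 1 - H/H_max = 1 - 0.59/2.8074 = 1 - 0.2102 = 0.7898

0.7898


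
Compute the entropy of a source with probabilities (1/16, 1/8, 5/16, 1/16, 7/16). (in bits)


H = -sum(p_i * log2(p_i)). Terms: -(1/16)*log2(1/16) = 0.250000; -(1/8)*log2(1/8) = 0.375000; -(5/16)*log2(5/16) = 0.524397; -(1/16)*log2(1/16) = 0.250000; -(7/16)*log2(7/16) = 0.521782. H = 0.250000 + 0.375000 + 0.524397 + 0.250000 + 0.521782 = 1.9212

1.9212 bits


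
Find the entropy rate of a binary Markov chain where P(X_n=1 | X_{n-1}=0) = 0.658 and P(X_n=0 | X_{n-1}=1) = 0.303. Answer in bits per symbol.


Stationary distribution: pi_0 = p10/(p01+p10) = 0.3153, pi_1 = 0.6847. Entropy rate H' = pi_0*H(p01) + pi_1*H(p10) = 0.3153*0.9267 + 0.6847*0.8849 = 0.8981

0.8981 bits/symbol


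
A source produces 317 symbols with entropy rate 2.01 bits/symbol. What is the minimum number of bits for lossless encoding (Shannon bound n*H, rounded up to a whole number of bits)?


Minimum bits >= n * H = 317 * 2.01 = 637.17, rounded up to a whole number of bits = 638

638 bits


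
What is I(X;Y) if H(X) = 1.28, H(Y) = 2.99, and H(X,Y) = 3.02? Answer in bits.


I(X;Y) = H(X) + H(Y) - H(X,Y) = 1.28 + 2.99 - 3.02 = 1.25

1.25 bits


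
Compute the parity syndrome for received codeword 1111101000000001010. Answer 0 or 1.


Syndrome = XOR of all bits = 1 XOR 1 XOR 1 XOR 1 XOR 1 XOR 0 XOR 1 XOR 0 XOR 0 XOR 0 XOR 0 XOR 0 XOR 0 XOR 0 XOR 0 XOR 1 XOR 0 XOR 1 XOR 0 = 0

0


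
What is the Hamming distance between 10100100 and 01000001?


Count differing positions: ^ ^ ^ . . ^ . ^ = 5 differences

5


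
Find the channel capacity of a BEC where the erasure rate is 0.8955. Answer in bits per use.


C = 1 - epsilon = 1 - 0.8955 = 0.1045

0.1045 bits


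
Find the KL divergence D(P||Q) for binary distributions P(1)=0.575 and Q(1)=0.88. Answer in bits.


KL = p*log2(p/q) + (1-p)*log2((1-p)/(1-q)) = 0.575*log2(0.575/0.88) + 0.425*log2(0.425/0.12) = 0.4224

0.4224 bits


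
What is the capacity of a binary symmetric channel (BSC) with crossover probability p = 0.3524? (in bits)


H(p) = -p*log2(p) - (1-p)*log2(1-p) = -0.3524*log2(0.3524) - 0.6476*log2(0.6476) = 0.530261 + 0.405932 = 0.9362. C = 1 - H(p) = 1 - 0.9362 = 0.0638

0.0638 bits


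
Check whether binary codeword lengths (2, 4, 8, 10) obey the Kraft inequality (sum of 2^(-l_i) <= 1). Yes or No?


Kraft sum = sum(2^(-l_i)) = 0.3174, need <= 1. Result: satisfied (a binary prefix-free code with these lengths exists)

Yes


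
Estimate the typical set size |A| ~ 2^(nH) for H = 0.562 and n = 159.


log2|A_typical| = nH = 159 * 0.562 = 89.358, so |A_typical| ~ 2^89.358 = 7.933e+26

7.933e+26


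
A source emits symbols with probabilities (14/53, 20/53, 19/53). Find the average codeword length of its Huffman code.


Huffman construction (repeatedly merge the two least-probable nodes; each merge adds 1 bit to every symbol beneath it): 14/53 + 19/53 = 33/53; 20/53 + 33/53 = 1. Resulting codeword lengths (in the order the probabilities were given): (2, 1, 2). L_avg = sum(p_i * l_i) = 14/53*2 + 20/53*1 + 19/53*2 = 86/53 = 1.6226

1.6226 bits


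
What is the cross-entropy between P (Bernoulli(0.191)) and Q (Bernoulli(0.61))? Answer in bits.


H(P,Q) = -p*log2(q) - (1-p)*log2(1-q). -0.191*log2(0.61) = 0.136206; -0.809*log2(0.39) = 1.098989. H(P,Q) = 0.136206 + 1.098989 = 1.2352

1.2352 bits


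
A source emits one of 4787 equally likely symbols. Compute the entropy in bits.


H = log2(n) = log2(4787) = 12.2249

12.2249 bits


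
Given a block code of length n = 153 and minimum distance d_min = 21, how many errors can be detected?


Detection capability = d_min - 1 = 21 - 1 = 20

20 errors


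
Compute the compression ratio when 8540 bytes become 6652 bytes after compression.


Ratio = original / compressed = 8540 / 6652 = 1.2838

1.2838


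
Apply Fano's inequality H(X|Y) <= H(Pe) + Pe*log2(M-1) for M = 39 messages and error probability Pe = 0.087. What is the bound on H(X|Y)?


H(Pe) = -Pe*log2(Pe) - (1-Pe)*log2(1-Pe) = -0.087*log2(0.087) - 0.913*log2(0.913) = 0.306487 + 0.119889 = 0.4264. Pe*log2(M-1) = 0.087*log2(38) = 0.456570. Bound = H(Pe) + Pe*log2(M-1) = 0.306487 + 0.119889 + 0.456570 = 0.8829

0.8829 bits


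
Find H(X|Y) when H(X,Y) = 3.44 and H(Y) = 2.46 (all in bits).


H(X|Y) = H(X,Y) - H(Y) = 3.44 - 2.46 = 0.98

0.98 bits


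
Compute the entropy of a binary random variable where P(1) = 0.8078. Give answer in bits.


H = -p*log2(p) - (1-p)*log2(1-p). -0.8078*log2(0.8078) = 0.248746; -0.1922*log2(0.1922) = 0.457305. H = 0.248746 + 0.457305 = 0.7061

0.7061 bits


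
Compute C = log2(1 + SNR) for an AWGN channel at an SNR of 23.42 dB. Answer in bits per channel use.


SNR_linear = 10^(23.42/10) = 219.786; C = log2(1 + SNR_linear) = log2(1 + 219.786) = 7.7865

7.7865 bits/channel use
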